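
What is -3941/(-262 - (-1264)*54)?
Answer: -3941/67994 ≈ -0.057961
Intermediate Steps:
-3941/(-262 - (-1264)*54) = -3941/(-262 - 158*(-432)) = -3941/(-262 + 68256) = -3941/67994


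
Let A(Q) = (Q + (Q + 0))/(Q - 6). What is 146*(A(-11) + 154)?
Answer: 385440/17 ≈ 22673.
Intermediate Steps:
A(Q) = 2*Q/(-6 + Q) (A(Q) = (Q + Q)/(-6 + Q) = (2*Q)/(-6 + Q) = 2*Q/(-6 + Q))
146*(A(-11) + 154) = 146*(2*(-11)/(-6 - 11) + 154) = 146*(2*(-11)/(-17) + 154) = 146*(2*(-11)*(-1/17) + 154) = 146*(22/17 + 154) = 146*(2640/17) = 385440/17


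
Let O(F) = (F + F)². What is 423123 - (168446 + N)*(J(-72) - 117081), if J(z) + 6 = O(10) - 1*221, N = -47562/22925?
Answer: 451458942607879/22925 ≈ 1.9693e+10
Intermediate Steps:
O(F) = 4*F² (O(F) = (2*F)² = 4*F²)
N = -47562/22925 (N = -47562*1/22925 = -47562/22925 ≈ -2.0747)
J(z) = 173 (J(z) = -6 + (4*10² - 1*221) = -6 + (4*100 - 221) = -6 + (400 - 221) = -6 + 179 = 173)
423123 - (168446 + N)*(J(-72) - 117081) = 423123 - (168446 - 47562/22925)*(173 - 117081) = 423123 - 3861576988*(-116908)/22925 = 423123 - 1*(-451449242513104/22925) = 423123 + 451449242513104/22925 = 451458942607879/22925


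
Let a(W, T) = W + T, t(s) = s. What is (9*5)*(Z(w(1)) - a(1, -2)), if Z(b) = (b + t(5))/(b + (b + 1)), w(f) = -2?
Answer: 0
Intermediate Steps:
a(W, T) = T + W
Z(b) = (5 + b)/(1 + 2*b) (Z(b) = (b + 5)/(b + (b + 1)) = (5 + b)/(b + (1 + b)) = (5 + b)/(1 + 2*b))
(9*5)*(Z(w(1)) - a(1, -2)) = (9*5)*((5 - 2)/(1 + 2*(-2)) - (-2 + 1)) = 45*(3/(1 - 4) - 1*(-1)) = 45*(3/(-3) + 1) = 45*(-⅓*3 + 1) = 45*(-1 + 1) = 45*0 = 0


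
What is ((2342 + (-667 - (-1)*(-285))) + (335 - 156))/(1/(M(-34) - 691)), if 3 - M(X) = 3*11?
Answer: -1131249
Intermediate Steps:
M(X) = -30 (M(X) = 3 - 3*11 = 3 - 1*33 = 3 - 33 = -30)
((2342 + (-667 - (-1)*(-285))) + (335 - 156))/(1/(M(-34) - 691)) = ((2342 + (-667 - (-1)*(-285))) + (335 - 156))/(1/(-30 - 691)) = ((2342 + (-667 - 1*285)) + 179)/(1/(-721)) = ((2342 + (-667 - 285)) + 179)/(-1/721) = ((2342 - 952) + 179)*(-721) = (1390 + 179)*(-721) = 1569*(-721) = -1131249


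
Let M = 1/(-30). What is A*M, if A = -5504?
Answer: 2752/15 ≈ 183.47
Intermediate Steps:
M = -1/30 ≈ -0.033333
A*M = -5504*(-1/30) = 2752/15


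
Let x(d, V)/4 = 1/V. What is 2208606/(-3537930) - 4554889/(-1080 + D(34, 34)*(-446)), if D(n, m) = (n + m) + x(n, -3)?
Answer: 1604682392689/10901541640 ≈ 147.20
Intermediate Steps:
x(d, V) = 4/V
D(n, m) = -4/3 + m + n (D(n, m) = (n + m) + 4/(-3) = (m + n) + 4*(-⅓) = (m + n) - 4/3 = -4/3 + m + n)
2208606/(-3537930) - 4554889/(-1080 + D(34, 34)*(-446)) = 2208606/(-3537930) - 4554889/(-1080 + (-4/3 + 34 + 34)*(-446)) = 2208606*(-1/3537930) - 4554889/(-1080 + (200/3)*(-446)) = -368101/589655 - 4554889/(-1080 - 89200/3) = -368101/589655 - 4554889/(-92440/3) = -368101/589655 - 4554889*(-3/92440) = -368101/589655 + 13664667/92440 = 1604682392689/10901541640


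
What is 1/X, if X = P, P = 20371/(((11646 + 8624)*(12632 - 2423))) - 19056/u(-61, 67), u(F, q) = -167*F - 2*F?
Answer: -2133307656870/3943170605441 ≈ -0.54101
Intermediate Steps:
u(F, q) = -169*F
P = -3943170605441/2133307656870 (P = 20371/(((11646 + 8624)*(12632 - 2423))) - 19056/((-169*(-61))) = 20371/((20270*10209)) - 19056/10309 = 20371/206936430 - 19056*1/10309 = 20371*(1/206936430) - 19056/10309 = 20371/206936430 - 19056/10309 = -3943170605441/2133307656870 ≈ -1.8484)
X = -3943170605441/2133307656870 ≈ -1.8484
1/X = 1/(-3943170605441/2133307656870) = -2133307656870/3943170605441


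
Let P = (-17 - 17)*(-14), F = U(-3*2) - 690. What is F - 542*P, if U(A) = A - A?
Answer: -258682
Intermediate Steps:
U(A) = 0
F = -690 (F = 0 - 690 = -690)
P = 476 (P = -34*(-14) = 476)
F - 542*P = -690 - 542*476 = -690 - 257992 = -258682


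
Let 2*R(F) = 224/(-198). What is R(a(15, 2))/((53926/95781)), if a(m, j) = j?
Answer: -893956/889779 ≈ -1.0047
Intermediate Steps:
R(F) = -56/99 (R(F) = (224/(-198))/2 = (224*(-1/198))/2 = (1/2)*(-112/99) = -56/99)
R(a(15, 2))/((53926/95781)) = -56/(99*(53926/95781)) = -56/(99*(53926*(1/95781))) = -56/(99*53926/95781) = -56/99*95781/53926 = -893956/889779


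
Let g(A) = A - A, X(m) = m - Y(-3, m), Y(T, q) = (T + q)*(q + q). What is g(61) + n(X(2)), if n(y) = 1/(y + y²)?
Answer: 1/42 ≈ 0.023810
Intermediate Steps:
Y(T, q) = 2*q*(T + q) (Y(T, q) = (T + q)*(2*q) = 2*q*(T + q))
X(m) = m - 2*m*(-3 + m)
g(A) = 0
g(61) + n(X(2)) = 0 + 1/(((2*(7 - 2*2)))*(1 + 2*(7 - 2*2))) = 0 + 1/(((2*(7 - 4)))*(1 + 2*(7 - 4))) = 0 + 1/(((2*3))*(1 + 2*3)) = 0 + 1/(6*(1 + 6)) = 0 + (⅙)/7 = 0 + (⅙)*(⅐) = 0 + 1/42 = 1/42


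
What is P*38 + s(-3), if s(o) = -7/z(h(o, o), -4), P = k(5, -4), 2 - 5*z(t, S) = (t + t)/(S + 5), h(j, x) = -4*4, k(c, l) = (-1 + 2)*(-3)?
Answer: -3911/34 ≈ -115.03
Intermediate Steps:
k(c, l) = -3 (k(c, l) = 1*(-3) = -3)
h(j, x) = -16
z(t, S) = ⅖ - 2*t/(5*(5 + S)) (z(t, S) = ⅖ - (t + t)/(5*(S + 5)) = ⅖ - 2*t/(5*(5 + S)))
P = -3
s(o) = -35/34 (s(o) = -7*5*(5 - 4)/(2*(5 - 4 - 1*(-16))) = -7*5/(2*(5 - 4 + 16)) = -7/((⅖)*1*17) = -7/34/5 = -7*5/34 = -35/34)
P*38 + s(-3) = -3*38 - 35/34 = -114 - 35/34 = -3911/34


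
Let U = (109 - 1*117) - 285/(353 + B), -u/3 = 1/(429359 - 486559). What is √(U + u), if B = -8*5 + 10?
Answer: I*√20996909219/48620 ≈ 2.9803*I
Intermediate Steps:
B = -30 (B = -40 + 10 = -30)
u = 3/57200 (u = -3/(429359 - 486559) = -3/(-57200) = -3*(-1/57200) = 3/57200 ≈ 5.2448e-5)
U = -151/17 (U = (109 - 1*117) - 285/(353 - 30) = (109 - 117) - 285/323 = -8 - 285*1/323 = -8 - 15/17 = -151/17 ≈ -8.8824)
√(U + u) = √(-151/17 + 3/57200) = √(-8637149/972400) = I*√20996909219/48620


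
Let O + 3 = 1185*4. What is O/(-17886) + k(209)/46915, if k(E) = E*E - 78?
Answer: 16898391/25427930 ≈ 0.66456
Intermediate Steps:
O = 4737 (O = -3 + 1185*4 = -3 + 4740 = 4737)
k(E) = -78 + E**2 (k(E) = E**2 - 78 = -78 + E**2)
O/(-17886) + k(209)/46915 = 4737/(-17886) + (-78 + 209**2)/46915 = 4737*(-1/17886) + (-78 + 43681)*(1/46915) = -1579/5962 + 43603*(1/46915) = -1579/5962 + 43603/46915 = 16898391/25427930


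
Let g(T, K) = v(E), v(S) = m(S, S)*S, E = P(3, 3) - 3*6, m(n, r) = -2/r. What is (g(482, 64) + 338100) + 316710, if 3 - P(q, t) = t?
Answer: 654808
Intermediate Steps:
P(q, t) = 3 - t
E = -18 (E = (3 - 1*3) - 3*6 = (3 - 3) - 18 = 0 - 18 = -18)
v(S) = -2 (v(S) = (-2/S)*S = -2)
g(T, K) = -2
(g(482, 64) + 338100) + 316710 = (-2 + 338100) + 316710 = 338098 + 316710 = 654808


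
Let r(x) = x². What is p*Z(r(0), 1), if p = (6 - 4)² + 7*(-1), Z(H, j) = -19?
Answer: 57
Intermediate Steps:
p = -3 (p = 2² - 7 = 4 - 7 = -3)
p*Z(r(0), 1) = -3*(-19) = 57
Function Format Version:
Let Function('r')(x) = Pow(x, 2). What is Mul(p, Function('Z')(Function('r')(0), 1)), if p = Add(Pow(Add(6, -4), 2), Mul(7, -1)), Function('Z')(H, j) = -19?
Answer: 57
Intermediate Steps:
p = -3 (p = Add(Pow(2, 2), -7) = Add(4, -7) = -3)
Mul(p, Function('Z')(Function('r')(0), 1)) = Mul(-3, -19) = 57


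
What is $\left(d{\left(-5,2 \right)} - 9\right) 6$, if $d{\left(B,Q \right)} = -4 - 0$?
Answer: $-78$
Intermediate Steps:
$d{\left(B,Q \right)} = -4$ ($d{\left(B,Q \right)} = -4 + 0 = -4$)
$\left(d{\left(-5,2 \right)} - 9\right) 6 = \left(-4 - 9\right) 6 = \left(-13\right) 6 = -78$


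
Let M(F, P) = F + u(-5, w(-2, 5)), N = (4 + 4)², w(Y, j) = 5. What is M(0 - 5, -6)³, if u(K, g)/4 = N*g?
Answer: 2072671875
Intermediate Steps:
N = 64 (N = 8² = 64)
u(K, g) = 256*g (u(K, g) = 4*(64*g) = 256*g)
M(F, P) = 1280 + F (M(F, P) = F + 256*5 = F + 1280 = 1280 + F)
M(0 - 5, -6)³ = (1280 + (0 - 5))³ = (1280 - 5)³ = 1275³ = 2072671875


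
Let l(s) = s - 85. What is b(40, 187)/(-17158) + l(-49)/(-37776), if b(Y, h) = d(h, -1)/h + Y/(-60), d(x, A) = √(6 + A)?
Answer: 581089/162040152 - √5/3208546 ≈ 0.0035854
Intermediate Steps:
b(Y, h) = -Y/60 + √5/h (b(Y, h) = √(6 - 1)/h + Y/(-60) = √5/h + Y*(-1/60) = √5/h - Y/60 = -Y/60 + √5/h)
l(s) = -85 + s
b(40, 187)/(-17158) + l(-49)/(-37776) = (-1/60*40 + √5/187)/(-17158) + (-85 - 49)/(-37776) = (-⅔ + √5*(1/187))*(-1/17158) - 134*(-1/37776) = (-⅔ + √5/187)*(-1/17158) + 67/18888 = (1/25737 - √5/3208546) + 67/18888 = 581089/162040152 - √5/3208546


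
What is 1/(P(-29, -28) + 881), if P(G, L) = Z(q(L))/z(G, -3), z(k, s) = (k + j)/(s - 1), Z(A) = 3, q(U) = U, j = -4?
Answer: 11/9695 ≈ 0.0011346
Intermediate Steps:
z(k, s) = (-4 + k)/(-1 + s) (z(k, s) = (k - 4)/(s - 1) = (-4 + k)/(-1 + s))
P(G, L) = 3/(1 - G/4) (P(G, L) = 3/(((-4 + G)/(-1 - 3))) = 3/(((-4 + G)/(-4))) = 3/((-(-4 + G)/4)) = 3/(1 - G/4))
1/(P(-29, -28) + 881) = 1/(-12/(-4 - 29) + 881) = 1/(-12/(-33) + 881) = 1/(-12*(-1/33) + 881) = 1/(4/11 + 881) = 1/(9695/11) = 11/9695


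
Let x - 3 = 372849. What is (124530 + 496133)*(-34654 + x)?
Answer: 209906985274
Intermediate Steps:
x = 372852 (x = 3 + 372849 = 372852)
(124530 + 496133)*(-34654 + x) = (124530 + 496133)*(-34654 + 372852) = 620663*338198 = 209906985274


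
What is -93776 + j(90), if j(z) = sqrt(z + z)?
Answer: -93776 + 6*sqrt(5) ≈ -93763.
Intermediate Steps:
j(z) = sqrt(2)*sqrt(z) (j(z) = sqrt(2*z) = sqrt(2)*sqrt(z))
-93776 + j(90) = -93776 + sqrt(2)*sqrt(90) = -93776 + sqrt(2)*(3*sqrt(10)) = -93776 + 6*sqrt(5)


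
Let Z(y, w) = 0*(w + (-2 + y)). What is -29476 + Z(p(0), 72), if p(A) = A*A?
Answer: -29476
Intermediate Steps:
p(A) = A²
Z(y, w) = 0 (Z(y, w) = 0*(-2 + w + y) = 0)
-29476 + Z(p(0), 72) = -29476 + 0 = -29476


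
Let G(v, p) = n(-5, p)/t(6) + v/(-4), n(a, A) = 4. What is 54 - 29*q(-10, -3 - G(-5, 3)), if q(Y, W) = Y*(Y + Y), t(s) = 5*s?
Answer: -5746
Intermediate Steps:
G(v, p) = 2/15 - v/4 (G(v, p) = 4/((5*6)) + v/(-4) = 4/30 + v*(-¼) = 4*(1/30) - v/4 = 2/15 - v/4)
q(Y, W) = 2*Y² (q(Y, W) = Y*(2*Y) = 2*Y²)
54 - 29*q(-10, -3 - G(-5, 3)) = 54 - 58*(-10)² = 54 - 58*100 = 54 - 29*200 = 54 - 5800 = -5746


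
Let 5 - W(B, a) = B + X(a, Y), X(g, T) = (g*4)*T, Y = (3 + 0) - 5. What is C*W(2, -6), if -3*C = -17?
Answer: -255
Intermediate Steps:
C = 17/3 (C = -⅓*(-17) = 17/3 ≈ 5.6667)
Y = -2 (Y = 3 - 5 = -2)
X(g, T) = 4*T*g (X(g, T) = (4*g)*T = 4*T*g)
W(B, a) = 5 - B + 8*a (W(B, a) = 5 - (B + 4*(-2)*a) = 5 - (B - 8*a) = 5 + (-B + 8*a) = 5 - B + 8*a)
C*W(2, -6) = 17*(5 - 1*2 + 8*(-6))/3 = 17*(5 - 2 - 48)/3 = (17/3)*(-45) = -255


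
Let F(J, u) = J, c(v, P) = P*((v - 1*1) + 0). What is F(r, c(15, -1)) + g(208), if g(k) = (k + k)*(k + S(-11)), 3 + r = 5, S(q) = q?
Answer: 81954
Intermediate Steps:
c(v, P) = P*(-1 + v) (c(v, P) = P*((v - 1) + 0) = P*((-1 + v) + 0) = P*(-1 + v))
r = 2 (r = -3 + 5 = 2)
g(k) = 2*k*(-11 + k) (g(k) = (k + k)*(k - 11) = (2*k)*(-11 + k) = 2*k*(-11 + k))
F(r, c(15, -1)) + g(208) = 2 + 2*208*(-11 + 208) = 2 + 2*208*197 = 2 + 81952 = 81954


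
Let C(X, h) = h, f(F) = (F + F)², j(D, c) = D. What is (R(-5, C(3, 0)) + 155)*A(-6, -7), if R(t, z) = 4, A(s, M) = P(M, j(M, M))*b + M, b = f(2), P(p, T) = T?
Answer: -18921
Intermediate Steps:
f(F) = 4*F² (f(F) = (2*F)² = 4*F²)
b = 16 (b = 4*2² = 4*4 = 16)
A(s, M) = 17*M (A(s, M) = M*16 + M = 16*M + M = 17*M)
(R(-5, C(3, 0)) + 155)*A(-6, -7) = (4 + 155)*(17*(-7)) = 159*(-119) = -18921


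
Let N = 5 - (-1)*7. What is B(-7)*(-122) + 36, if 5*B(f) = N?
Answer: -1284/5 ≈ -256.80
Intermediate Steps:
N = 12 (N = 5 - 1*(-7) = 5 + 7 = 12)
B(f) = 12/5 (B(f) = (⅕)*12 = 12/5)
B(-7)*(-122) + 36 = (12/5)*(-122) + 36 = -1464/5 + 36 = -1284/5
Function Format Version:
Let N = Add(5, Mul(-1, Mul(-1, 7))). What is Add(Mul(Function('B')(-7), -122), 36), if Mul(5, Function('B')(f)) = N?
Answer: Rational(-1284, 5) ≈ -256.80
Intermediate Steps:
N = 12 (N = Add(5, Mul(-1, -7)) = Add(5, 7) = 12)
Function('B')(f) = Rational(12, 5) (Function('B')(f) = Mul(Rational(1, 5), 12) = Rational(12, 5))
Add(Mul(Function('B')(-7), -122), 36) = Add(Mul(Rational(12, 5), -122), 36) = Add(Rational(-1464, 5), 36) = Rational(-1284, 5)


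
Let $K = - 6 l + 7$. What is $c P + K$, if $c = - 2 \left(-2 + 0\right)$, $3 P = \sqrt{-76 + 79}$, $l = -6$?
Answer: $43 + \frac{4 \sqrt{3}}{3} \approx 45.309$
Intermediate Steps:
$P = \frac{\sqrt{3}}{3}$ ($P = \frac{\sqrt{-76 + 79}}{3} = \frac{\sqrt{3}}{3} \approx 0.57735$)
$c = 4$ ($c = \left(-2\right) \left(-2\right) = 4$)
$K = 43$ ($K = \left(-6\right) \left(-6\right) + 7 = 36 + 7 = 43$)
$c P + K = 4 \frac{\sqrt{3}}{3} + 43 = \frac{4 \sqrt{3}}{3} + 43 = 43 + \frac{4 \sqrt{3}}{3}$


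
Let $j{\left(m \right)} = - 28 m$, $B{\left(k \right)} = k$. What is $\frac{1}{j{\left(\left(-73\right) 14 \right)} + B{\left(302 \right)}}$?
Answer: $\frac{1}{28918} \approx 3.4581 \cdot 10^{-5}$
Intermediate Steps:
$\frac{1}{j{\left(\left(-73\right) 14 \right)} + B{\left(302 \right)}} = \frac{1}{- 28 \left(\left(-73\right) 14\right) + 302} = \frac{1}{\left(-28\right) \left(-1022\right) + 302} = \frac{1}{28616 + 302} = \frac{1}{28918}$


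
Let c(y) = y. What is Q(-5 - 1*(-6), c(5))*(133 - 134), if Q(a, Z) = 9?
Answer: -9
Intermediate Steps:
Q(-5 - 1*(-6), c(5))*(133 - 134) = 9*(133 - 134) = 9*(-1) = -9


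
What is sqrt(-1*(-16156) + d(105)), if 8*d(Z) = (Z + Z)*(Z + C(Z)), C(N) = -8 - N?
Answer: sqrt(15946) ≈ 126.28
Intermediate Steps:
d(Z) = -2*Z (d(Z) = ((Z + Z)*(Z + (-8 - Z)))/8 = ((2*Z)*(-8))/8 = (-16*Z)/8 = -2*Z)
sqrt(-1*(-16156) + d(105)) = sqrt(-1*(-16156) - 2*105) = sqrt(16156 - 210) = sqrt(15946)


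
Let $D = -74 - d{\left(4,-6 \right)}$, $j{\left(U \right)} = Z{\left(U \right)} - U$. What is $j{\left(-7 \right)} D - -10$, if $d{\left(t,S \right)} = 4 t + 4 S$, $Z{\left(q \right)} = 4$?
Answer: $-716$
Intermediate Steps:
$d{\left(t,S \right)} = 4 S + 4 t$
$j{\left(U \right)} = 4 - U$
$D = -66$ ($D = -74 - \left(4 \left(-6\right) + 4 \cdot 4\right) = -74 - \left(-24 + 16\right) = -74 - -8 = -74 + 8 = -66$)
$j{\left(-7 \right)} D - -10 = \left(4 - -7\right) \left(-66\right) - -10 = \left(4 + 7\right) \left(-66\right) + 10 = 11 \left(-66\right) + 10 = -726 + 10 = -716$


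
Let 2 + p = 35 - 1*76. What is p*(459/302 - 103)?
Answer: 1317821/302 ≈ 4363.6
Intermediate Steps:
p = -43 (p = -2 + (35 - 1*76) = -2 + (35 - 76) = -2 - 41 = -43)
p*(459/302 - 103) = -43*(459/302 - 103) = -43*(-30647/302) = 1317821/302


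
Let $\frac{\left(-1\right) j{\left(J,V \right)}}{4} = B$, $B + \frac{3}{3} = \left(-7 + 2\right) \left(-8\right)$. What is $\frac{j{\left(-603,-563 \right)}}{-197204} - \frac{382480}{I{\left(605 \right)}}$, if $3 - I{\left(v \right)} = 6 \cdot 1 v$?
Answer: $\frac{18856787933}{178814727} \approx 105.45$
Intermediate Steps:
$B = 39$ ($B = -1 + \left(-7 + 2\right) \left(-8\right) = -1 - -40 = -1 + 40 = 39$)
$I{\left(v \right)} = 3 - 6 v$ ($I{\left(v \right)} = 3 - 6 \cdot 1 v = 3 - 6 v$)
$j{\left(J,V \right)} = -156$ ($j{\left(J,V \right)} = \left(-4\right) 39 = -156$)
$\frac{j{\left(-603,-563 \right)}}{-197204} - \frac{382480}{I{\left(605 \right)}} = - \frac{156}{-197204} - \frac{382480}{3 - 3630} = \left(-156\right) \left(- \frac{1}{197204}\right) - \frac{382480}{3 - 3630} = \frac{39}{49301} - \frac{382480}{-3627} = \frac{39}{49301} - - \frac{382480}{3627} = \frac{39}{49301} + \frac{382480}{3627} = \frac{18856787933}{178814727}$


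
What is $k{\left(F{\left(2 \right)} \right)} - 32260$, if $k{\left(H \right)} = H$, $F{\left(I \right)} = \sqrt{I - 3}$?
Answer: $-32260 + i \approx -32260.0 + 1.0 i$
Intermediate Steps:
$F{\left(I \right)} = \sqrt{-3 + I}$
$k{\left(F{\left(2 \right)} \right)} - 32260 = \sqrt{-3 + 2} - 32260 = \sqrt{-1} - 32260 = i - 32260 = -32260 + i$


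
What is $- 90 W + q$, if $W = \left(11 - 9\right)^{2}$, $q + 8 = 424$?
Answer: $56$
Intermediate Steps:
$q = 416$ ($q = -8 + 424 = 416$)
$W = 4$ ($W = 2^{2} = 4$)
$- 90 W + q = \left(-90\right) 4 + 416 = -360 + 416 = 56$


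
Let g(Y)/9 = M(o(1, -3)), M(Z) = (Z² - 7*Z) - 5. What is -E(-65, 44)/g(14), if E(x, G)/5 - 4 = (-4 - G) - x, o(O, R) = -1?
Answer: -35/9 ≈ -3.8889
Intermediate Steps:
E(x, G) = -5*G - 5*x (E(x, G) = 20 + 5*((-4 - G) - x) = 20 + 5*(-4 - G - x) = 20 + (-20 - 5*G - 5*x) = -5*G - 5*x)
M(Z) = -5 + Z² - 7*Z
g(Y) = 27 (g(Y) = 9*(-5 + (-1)² - 7*(-1)) = 9*(-5 + 1 + 7) = 9*3 = 27)
-E(-65, 44)/g(14) = -(-5*44 - 5*(-65))/27 = -(-220 + 325)/27 = -105/27 = -1*35/9 = -35/9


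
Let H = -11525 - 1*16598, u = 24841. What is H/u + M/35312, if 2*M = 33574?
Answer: -576073509/877185392 ≈ -0.65673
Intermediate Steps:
M = 16787 (M = (1/2)*33574 = 16787)
H = -28123 (H = -11525 - 16598 = -28123)
H/u + M/35312 = -28123/24841 + 16787/35312 = -576073509/877185392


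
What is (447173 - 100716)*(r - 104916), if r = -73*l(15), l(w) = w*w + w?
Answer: -42418809252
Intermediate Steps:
l(w) = w + w² (l(w) = w² + w = w + w²)
r = -17520 (r = -1095*(1 + 15) = -1095*16 = -73*240 = -17520)
(447173 - 100716)*(r - 104916) = (447173 - 100716)*(-17520 - 104916) = 346457*(-122436) = -42418809252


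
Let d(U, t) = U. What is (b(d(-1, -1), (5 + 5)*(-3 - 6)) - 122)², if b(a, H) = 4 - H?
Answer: 784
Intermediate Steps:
(b(d(-1, -1), (5 + 5)*(-3 - 6)) - 122)² = ((4 - (5 + 5)*(-3 - 6)) - 122)² = ((4 - 10*(-9)) - 122)² = ((4 - 1*(-90)) - 122)² = ((4 + 90) - 122)² = (94 - 122)² = (-28)² = 784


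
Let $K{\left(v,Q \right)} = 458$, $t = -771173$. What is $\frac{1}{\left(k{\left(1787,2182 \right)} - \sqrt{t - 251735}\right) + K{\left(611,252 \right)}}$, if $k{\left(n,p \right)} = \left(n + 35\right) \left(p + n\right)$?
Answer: $\frac{1807994}{13075369471871} + \frac{i \sqrt{255727}}{26150738943742} \approx 1.3827 \cdot 10^{-7} + 1.9338 \cdot 10^{-11} i$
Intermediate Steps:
$k{\left(n,p \right)} = \left(35 + n\right) \left(n + p\right)$
$\frac{1}{\left(k{\left(1787,2182 \right)} - \sqrt{t - 251735}\right) + K{\left(611,252 \right)}} = \frac{1}{\left(\left(1787^{2} + 35 \cdot 1787 + 35 \cdot 2182 + 1787 \cdot 2182\right) - \sqrt{-771173 - 251735}\right) + 458} = \frac{1}{\left(\left(3193369 + 62545 + 76370 + 3899234\right) - \sqrt{-1022908}\right) + 458} = \frac{1}{\left(7231518 - 2 i \sqrt{255727}\right) + 458} = \frac{1}{7231976 - 2 i \sqrt{255727}}$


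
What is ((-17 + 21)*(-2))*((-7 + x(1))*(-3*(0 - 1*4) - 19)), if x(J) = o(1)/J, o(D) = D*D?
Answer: -336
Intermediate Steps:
o(D) = D²
x(J) = 1/J (x(J) = 1²/J = 1/J)
((-17 + 21)*(-2))*((-7 + x(1))*(-3*(0 - 1*4) - 19)) = ((-17 + 21)*(-2))*((-7 + 1/1)*(-3*(0 - 1*4) - 19)) = (4*(-2))*((-7 + 1)*(-3*(0 - 4) - 19)) = -(-48)*(-3*(-4) - 19) = -(-48)*(12 - 19) = -(-48)*(-7) = -8*42 = -336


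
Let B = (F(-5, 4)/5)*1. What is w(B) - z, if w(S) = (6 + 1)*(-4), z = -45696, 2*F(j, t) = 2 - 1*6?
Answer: 45668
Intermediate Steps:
F(j, t) = -2 (F(j, t) = (2 - 1*6)/2 = (2 - 6)/2 = (½)*(-4) = -2)
B = -⅖ (B = (-2/5)*1 = ((⅕)*(-2))*1 = -⅖*1 = -⅖ ≈ -0.40000)
w(S) = -28 (w(S) = 7*(-4) = -28)
w(B) - z = -28 - 1*(-45696) = -28 + 45696 = 45668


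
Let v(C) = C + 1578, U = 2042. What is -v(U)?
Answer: -3620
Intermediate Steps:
v(C) = 1578 + C
-v(U) = -(1578 + 2042) = -1*3620 = -3620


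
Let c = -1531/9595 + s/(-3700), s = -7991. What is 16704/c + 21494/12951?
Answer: 1536338031703966/183927369339 ≈ 8353.0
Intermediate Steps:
c = 14201789/7100300 (c = -1531/9595 - 7991/(-3700) = -1531*1/9595 - 7991*(-1/3700) = -1531/9595 + 7991/3700 = 14201789/7100300 ≈ 2.0002)
16704/c + 21494/12951 = 16704/(14201789/7100300) + 21494/12951 = 16704*(7100300/14201789) + 21494*(1/12951) = 118603411200/14201789 + 21494/12951 = 1536338031703966/183927369339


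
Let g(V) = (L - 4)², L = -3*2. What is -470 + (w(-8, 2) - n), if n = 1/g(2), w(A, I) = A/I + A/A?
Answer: -47301/100 ≈ -473.01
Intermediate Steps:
L = -6
g(V) = 100 (g(V) = (-6 - 4)² = (-10)² = 100)
w(A, I) = 1 + A/I (w(A, I) = A/I + 1 = 1 + A/I)
n = 1/100 ≈ 0.010000
-470 + (w(-8, 2) - n) = -470 + ((-8 + 2)/2 - 1*1/100) = -470 + ((½)*(-6) - 1/100) = -470 + (-3 - 1/100) = -470 - 301/100 = -47301/100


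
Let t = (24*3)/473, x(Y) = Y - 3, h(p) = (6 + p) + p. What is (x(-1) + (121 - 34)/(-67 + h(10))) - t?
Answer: -121675/19393 ≈ -6.2742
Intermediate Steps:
h(p) = 6 + 2*p
x(Y) = -3 + Y
t = 72/473 (t = 72*(1/473) = 72/473 ≈ 0.15222)
(x(-1) + (121 - 34)/(-67 + h(10))) - t = ((-3 - 1) + (121 - 34)/(-67 + (6 + 2*10))) - 1*72/473 = (-4 + 87/(-67 + (6 + 20))) - 72/473 = (-4 + 87/(-67 + 26)) - 72/473 = (-4 + 87/(-41)) - 72/473 = (-4 + 87*(-1/41)) - 72/473 = (-4 - 87/41) - 72/473 = -251/41 - 72/473 = -121675/19393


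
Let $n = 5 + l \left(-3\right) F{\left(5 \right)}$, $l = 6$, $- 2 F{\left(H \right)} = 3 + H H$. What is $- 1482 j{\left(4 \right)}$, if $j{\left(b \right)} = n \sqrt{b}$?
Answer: $-761748$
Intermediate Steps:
$F{\left(H \right)} = - \frac{3}{2} - \frac{H^{2}}{2}$ ($F{\left(H \right)} = - \frac{3 + H H}{2} = - \frac{3 + H^{2}}{2} = - \frac{3}{2} - \frac{H^{2}}{2}$)
$n = 257$ ($n = 5 + 6 \left(-3\right) \left(- \frac{3}{2} - \frac{5^{2}}{2}\right) = 5 - 18 \left(- \frac{3}{2} - \frac{25}{2}\right) = 5 - -252 = 5 + 252 = 257$)
$j{\left(b \right)} = 257 \sqrt{b}$
$- 1482 j{\left(4 \right)} = - 1482 \cdot 257 \sqrt{4} = - 1482 \cdot 257 \cdot 2 = \left(-1482\right) 514 = -761748$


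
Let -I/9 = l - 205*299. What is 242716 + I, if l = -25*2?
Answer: 794821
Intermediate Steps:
l = -50
I = 552105 (I = -9*(-50 - 205*299) = -9*(-50 - 61295) = -9*(-61345) = 552105)
242716 + I = 242716 + 552105 = 794821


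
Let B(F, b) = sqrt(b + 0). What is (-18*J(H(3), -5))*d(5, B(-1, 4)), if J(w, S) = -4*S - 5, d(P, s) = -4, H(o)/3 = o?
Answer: 1080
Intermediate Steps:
H(o) = 3*o
B(F, b) = sqrt(b)
J(w, S) = -5 - 4*S
(-18*J(H(3), -5))*d(5, B(-1, 4)) = -18*(-5 - 4*(-5))*(-4) = -18*(-5 + 20)*(-4) = -18*15*(-4) = -270*(-4) = 1080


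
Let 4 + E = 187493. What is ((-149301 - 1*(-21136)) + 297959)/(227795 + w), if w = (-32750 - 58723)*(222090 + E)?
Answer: -84897/18732596036 ≈ -4.5320e-6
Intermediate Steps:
E = 187489 (E = -4 + 187493 = 187489)
w = -37465419867 (w = (-32750 - 58723)*(222090 + 187489) = -91473*409579 = -37465419867)
((-149301 - 1*(-21136)) + 297959)/(227795 + w) = ((-149301 - 1*(-21136)) + 297959)/(227795 - 37465419867) = ((-149301 + 21136) + 297959)/(-37465192072) = (-128165 + 297959)*(-1/37465192072) = 169794*(-1/37465192072) = -84897/18732596036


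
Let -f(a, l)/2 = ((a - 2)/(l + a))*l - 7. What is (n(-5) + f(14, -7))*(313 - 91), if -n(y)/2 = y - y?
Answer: 8436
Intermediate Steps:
n(y) = 0 (n(y) = -2*(y - y) = -2*0 = 0)
f(a, l) = 14 - 2*l*(-2 + a)/(a + l) (f(a, l) = -2*(((a - 2)/(l + a))*l - 7) = -2*(((-2 + a)/(a + l))*l - 7) = -2*(l*(-2 + a)/(a + l) - 7) = -2*(-7 + l*(-2 + a)/(a + l)) = 14 - 2*l*(-2 + a)/(a + l))
(n(-5) + f(14, -7))*(313 - 91) = (0 + 2*(7*14 + 9*(-7) - 1*14*(-7))/(14 - 7))*(313 - 91) = (0 + 2*(98 - 63 + 98)/7)*222 = (0 + 2*(⅐)*133)*222 = (0 + 38)*222 = 38*222 = 8436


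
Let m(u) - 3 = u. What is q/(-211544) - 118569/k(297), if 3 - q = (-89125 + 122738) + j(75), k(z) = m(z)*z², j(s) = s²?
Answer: 7675617227/42409283400 ≈ 0.18099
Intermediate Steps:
m(u) = 3 + u
k(z) = z²*(3 + z) (k(z) = (3 + z)*z² = z²*(3 + z))
q = -39235 (q = 3 - ((-89125 + 122738) + 75²) = 3 - (33613 + 5625) = 3 - 1*39238 = 3 - 39238 = -39235)
q/(-211544) - 118569/k(297) = -39235/(-211544) - 118569*1/(88209*(3 + 297)) = -39235*(-1/211544) - 118569/(88209*300) = 39235/211544 - 118569/26462700 = 39235/211544 - 118569*1/26462700 = 39235/211544 - 3593/801900 = 7675617227/42409283400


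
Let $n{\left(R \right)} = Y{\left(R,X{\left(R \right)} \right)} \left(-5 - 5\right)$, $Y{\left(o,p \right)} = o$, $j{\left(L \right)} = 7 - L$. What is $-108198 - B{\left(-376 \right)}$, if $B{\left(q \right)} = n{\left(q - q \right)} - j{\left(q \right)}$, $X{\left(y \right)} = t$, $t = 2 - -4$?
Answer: $-107815$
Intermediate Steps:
$t = 6$ ($t = 2 + 4 = 6$)
$X{\left(y \right)} = 6$
$n{\left(R \right)} = - 10 R$ ($n{\left(R \right)} = R \left(-5 - 5\right) = R \left(-10\right) = - 10 R$)
$B{\left(q \right)} = -7 + q$ ($B{\left(q \right)} = - 10 \left(q - q\right) - \left(7 - q\right) = \left(-10\right) 0 + \left(-7 + q\right) = 0 + \left(-7 + q\right) = -7 + q$)
$-108198 - B{\left(-376 \right)} = -108198 - \left(-7 - 376\right) = -108198 - -383 = -108198 + 383 = -107815$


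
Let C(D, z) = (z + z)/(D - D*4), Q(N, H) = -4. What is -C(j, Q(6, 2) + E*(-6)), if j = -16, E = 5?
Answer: 17/12 ≈ 1.4167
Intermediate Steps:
C(D, z) = -2*z/(3*D) (C(D, z) = (2*z)/(D - 4*D) = (2*z)/((-3*D)) = (2*z)*(-1/(3*D)) = -2*z/(3*D))
-C(j, Q(6, 2) + E*(-6)) = -(-2)*(-4 + 5*(-6))/(3*(-16)) = -(-2)*(-4 - 30)*(-1)/(3*16) = -(-2)*(-34)*(-1)/(3*16) = -1*(-17/12) = 17/12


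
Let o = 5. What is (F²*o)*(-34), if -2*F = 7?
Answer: -4165/2 ≈ -2082.5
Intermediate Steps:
F = -7/2 (F = -½*7 = -7/2 ≈ -3.5000)
(F²*o)*(-34) = ((-7/2)²*5)*(-34) = ((49/4)*5)*(-34) = (245/4)*(-34) = -4165/2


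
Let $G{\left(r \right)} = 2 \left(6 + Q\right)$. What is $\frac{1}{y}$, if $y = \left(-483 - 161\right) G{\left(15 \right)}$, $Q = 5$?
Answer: $- \frac{1}{14168} \approx -7.0582 \cdot 10^{-5}$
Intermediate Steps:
$G{\left(r \right)} = 22$ ($G{\left(r \right)} = 2 \left(6 + 5\right) = 2 \cdot 11 = 22$)
$y = -14168$ ($y = \left(-483 - 161\right) 22 = \left(-644\right) 22 = -14168$)
$\frac{1}{y} = \frac{1}{-14168} = - \frac{1}{14168}$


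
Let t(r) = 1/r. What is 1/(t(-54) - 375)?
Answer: -54/20251 ≈ -0.0026665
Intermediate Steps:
1/(t(-54) - 375) = 1/(1/(-54) - 375) = 1/(-1/54 - 375) = 1/(-20251/54) = -54/20251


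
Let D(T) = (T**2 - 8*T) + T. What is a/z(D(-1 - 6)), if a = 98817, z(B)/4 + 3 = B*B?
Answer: 98817/38404 ≈ 2.5731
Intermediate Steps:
D(T) = T**2 - 7*T
z(B) = -12 + 4*B**2 (z(B) = -12 + 4*(B*B) = -12 + 4*B**2)
a/z(D(-1 - 6)) = 98817/(-12 + 4*((-1 - 6)*(-7 + (-1 - 6)))**2) = 98817/(-12 + 4*(-7*(-7 - 7))**2) = 98817/(-12 + 4*(-7*(-14))**2) = 98817/(-12 + 4*98**2) = 98817/(-12 + 4*9604) = 98817/(-12 + 38416) = 98817/38404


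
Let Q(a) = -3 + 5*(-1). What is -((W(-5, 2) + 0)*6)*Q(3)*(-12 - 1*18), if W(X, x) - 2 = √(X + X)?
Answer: -2880 - 1440*I*√10 ≈ -2880.0 - 4553.7*I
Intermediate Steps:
W(X, x) = 2 + √2*√X (W(X, x) = 2 + √(X + X) = 2 + √(2*X) = 2 + √2*√X)
Q(a) = -8 (Q(a) = -3 - 5 = -8)
-((W(-5, 2) + 0)*6)*Q(3)*(-12 - 1*18) = -(((2 + √2*√(-5)) + 0)*6)*(-8)*(-12 - 1*18) = -(((2 + √2*(I*√5)) + 0)*6)*(-8)*(-12 - 18) = -(((2 + I*√10) + 0)*6)*(-8)*(-30) = -((2 + I*√10)*6)*(-8)*(-30) = -(12 + 6*I*√10)*(-8)*(-30) = -(-96 - 48*I*√10)*(-30) = -(2880 + 1440*I*√10) = -2880 - 1440*I*√10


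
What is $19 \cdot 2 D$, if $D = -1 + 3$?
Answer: $76$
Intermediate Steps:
$D = 2$
$19 \cdot 2 D = 19 \cdot 2 \cdot 2 = 38 \cdot 2 = 76$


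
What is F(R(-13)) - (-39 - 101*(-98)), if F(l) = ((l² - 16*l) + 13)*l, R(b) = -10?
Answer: -12589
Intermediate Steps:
F(l) = l*(13 + l² - 16*l) (F(l) = (13 + l² - 16*l)*l = l*(13 + l² - 16*l))
F(R(-13)) - (-39 - 101*(-98)) = -10*(13 + (-10)² - 16*(-10)) - (-39 - 101*(-98)) = -10*(13 + 100 + 160) - (-39 + 9898) = -10*273 - 1*9859 = -2730 - 9859 = -12589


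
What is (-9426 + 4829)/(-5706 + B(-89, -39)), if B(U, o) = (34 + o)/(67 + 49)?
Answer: 533252/661901 ≈ 0.80564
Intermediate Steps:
B(U, o) = 17/58 + o/116 (B(U, o) = (34 + o)/116 = (34 + o)*(1/116) = 17/58 + o/116)
(-9426 + 4829)/(-5706 + B(-89, -39)) = (-9426 + 4829)/(-5706 + (17/58 + (1/116)*(-39))) = -4597/(-5706 + (17/58 - 39/116)) = -4597/(-5706 - 5/116) = -4597/(-661901/116) = -4597*(-116/661901) = 533252/661901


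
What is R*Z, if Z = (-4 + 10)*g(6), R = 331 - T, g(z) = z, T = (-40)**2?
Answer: -45684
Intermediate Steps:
T = 1600
R = -1269 (R = 331 - 1*1600 = 331 - 1600 = -1269)
Z = 36 (Z = (-4 + 10)*6 = 6*6 = 36)
R*Z = -1269*36 = -45684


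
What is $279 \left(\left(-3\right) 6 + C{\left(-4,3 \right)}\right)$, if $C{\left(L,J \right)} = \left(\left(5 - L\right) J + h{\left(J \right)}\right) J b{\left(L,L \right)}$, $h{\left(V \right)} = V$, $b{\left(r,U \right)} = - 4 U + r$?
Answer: $296298$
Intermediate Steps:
$b{\left(r,U \right)} = r - 4 U$
$C{\left(L,J \right)} = - 3 J L \left(J + J \left(5 - L\right)\right)$ ($C{\left(L,J \right)} = \left(\left(5 - L\right) J + J\right) J \left(L - 4 L\right) = \left(J \left(5 - L\right) + J\right) J \left(- 3 L\right) = \left(J + J \left(5 - L\right)\right) J \left(- 3 L\right) = J \left(J + J \left(5 - L\right)\right) \left(- 3 L\right) = - 3 J L \left(J + J \left(5 - L\right)\right)$)
$279 \left(\left(-3\right) 6 + C{\left(-4,3 \right)}\right) = 279 \left(\left(-3\right) 6 + 3 \left(-4\right) 3^{2} \left(-6 - 4\right)\right) = 279 \left(-18 + 3 \left(-4\right) 9 \left(-10\right)\right) = 279 \left(-18 + 1080\right) = 279 \cdot 1062 = 296298$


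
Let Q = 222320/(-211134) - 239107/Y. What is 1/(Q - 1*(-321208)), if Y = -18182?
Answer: 274202742/88079431594843 ≈ 3.1131e-6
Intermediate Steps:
Q = 3317242507/274202742 (Q = 222320/(-211134) - 239107/(-18182) = 222320*(-1/211134) - 239107*(-1/18182) = -15880/15081 + 239107/18182 = 3317242507/274202742 ≈ 12.098)
1/(Q - 1*(-321208)) = 1/(3317242507/274202742 - 1*(-321208)) = 1/(3317242507/274202742 + 321208) = 1/(88079431594843/274202742) = 274202742/88079431594843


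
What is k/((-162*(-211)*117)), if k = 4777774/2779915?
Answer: 2388887/5558848690005 ≈ 4.2974e-7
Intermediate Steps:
k = 4777774/2779915 (k = 4777774*(1/2779915) = 4777774/2779915 ≈ 1.7187)
k/((-162*(-211)*117)) = 4777774/(2779915*((-162*(-211)*117))) = 4777774/(2779915*((34182*117))) = (4777774/2779915)/3999294 = (4777774/2779915)*(1/3999294) = 2388887/5558848690005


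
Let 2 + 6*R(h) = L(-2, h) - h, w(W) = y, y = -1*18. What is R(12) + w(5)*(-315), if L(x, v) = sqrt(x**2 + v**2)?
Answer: 17003/3 + sqrt(37)/3 ≈ 5669.7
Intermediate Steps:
y = -18
w(W) = -18
L(x, v) = sqrt(v**2 + x**2)
R(h) = -1/3 - h/6 + sqrt(4 + h**2)/6 (R(h) = -1/3 + (sqrt(h**2 + (-2)**2) - h)/6 = -1/3 + (sqrt(h**2 + 4) - h)/6 = -1/3 + (sqrt(4 + h**2) - h)/6 = -1/3 + (-h/6 + sqrt(4 + h**2)/6) = -1/3 - h/6 + sqrt(4 + h**2)/6)
R(12) + w(5)*(-315) = (-1/3 - 1/6*12 + sqrt(4 + 12**2)/6) - 18*(-315) = (-1/3 - 2 + sqrt(4 + 144)/6) + 5670 = (-1/3 - 2 + sqrt(148)/6) + 5670 = (-1/3 - 2 + (2*sqrt(37))/6) + 5670 = (-1/3 - 2 + sqrt(37)/3) + 5670 = (-7/3 + sqrt(37)/3) + 5670 = 17003/3 + sqrt(37)/3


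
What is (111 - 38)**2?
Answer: 5329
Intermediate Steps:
(111 - 38)**2 = 73**2 = 5329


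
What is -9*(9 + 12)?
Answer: -189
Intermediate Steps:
-9*(9 + 12) = -9*21 = -189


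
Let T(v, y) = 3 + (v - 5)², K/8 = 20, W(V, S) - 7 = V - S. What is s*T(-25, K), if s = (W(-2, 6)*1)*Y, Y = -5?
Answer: 4515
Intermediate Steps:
W(V, S) = 7 + V - S (W(V, S) = 7 + (V - S) = 7 + V - S)
K = 160 (K = 8*20 = 160)
s = 5 (s = ((7 - 2 - 1*6)*1)*(-5) = ((7 - 2 - 6)*1)*(-5) = -1*1*(-5) = -1*(-5) = 5)
T(v, y) = 3 + (-5 + v)²
s*T(-25, K) = 5*(3 + (-5 - 25)²) = 5*(3 + (-30)²) = 5*(3 + 900) = 5*903 = 4515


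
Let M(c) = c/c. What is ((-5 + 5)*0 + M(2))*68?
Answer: 68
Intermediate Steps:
M(c) = 1
((-5 + 5)*0 + M(2))*68 = ((-5 + 5)*0 + 1)*68 = (0*0 + 1)*68 = (0 + 1)*68 = 1*68 = 68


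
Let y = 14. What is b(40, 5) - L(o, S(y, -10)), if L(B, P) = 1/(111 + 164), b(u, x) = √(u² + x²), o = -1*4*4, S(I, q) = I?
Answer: -1/275 + 5*√65 ≈ 40.308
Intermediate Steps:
o = -16 (o = -4*4 = -16)
L(B, P) = 1/275
b(40, 5) - L(o, S(y, -10)) = √(40² + 5²) - 1*1/275 = √(1600 + 25) - 1/275 = √1625 - 1/275 = 5*√65 - 1/275 = -1/275 + 5*√65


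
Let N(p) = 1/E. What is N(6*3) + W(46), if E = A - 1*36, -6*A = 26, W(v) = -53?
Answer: -6416/121 ≈ -53.025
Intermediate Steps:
A = -13/3 (A = -1/6*26 = -13/3 ≈ -4.3333)
E = -121/3 (E = -13/3 - 1*36 = -13/3 - 36 = -121/3 ≈ -40.333)
N(p) = -3/121 (N(p) = 1/(-121/3) = -3/121)
N(6*3) + W(46) = -3/121 - 53 = -6416/121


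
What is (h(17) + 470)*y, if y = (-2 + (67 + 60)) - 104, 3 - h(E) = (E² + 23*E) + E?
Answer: -4704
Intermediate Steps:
h(E) = 3 - E² - 24*E (h(E) = 3 - ((E² + 23*E) + E) = 3 - (E² + 24*E) = 3 + (-E² - 24*E) = 3 - E² - 24*E)
y = 21 (y = (-2 + 127) - 104 = 125 - 104 = 21)
(h(17) + 470)*y = ((3 - 1*17² - 24*17) + 470)*21 = ((3 - 1*289 - 408) + 470)*21 = ((3 - 289 - 408) + 470)*21 = (-694 + 470)*21 = -224*21 = -4704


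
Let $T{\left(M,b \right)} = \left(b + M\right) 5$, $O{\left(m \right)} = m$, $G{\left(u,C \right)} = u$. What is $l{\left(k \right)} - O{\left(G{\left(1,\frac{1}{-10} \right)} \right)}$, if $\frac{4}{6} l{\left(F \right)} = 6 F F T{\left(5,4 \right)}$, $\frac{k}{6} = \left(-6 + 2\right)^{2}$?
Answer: $3732479$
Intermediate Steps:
$T{\left(M,b \right)} = 5 M + 5 b$ ($T{\left(M,b \right)} = \left(M + b\right) 5 = 5 M + 5 b$)
$k = 96$ ($k = 6 \left(-6 + 2\right)^{2} = 6 \left(-4\right)^{2} = 6 \cdot 16 = 96$)
$l{\left(F \right)} = 405 F^{2}$ ($l{\left(F \right)} = \frac{3 \cdot 6 F F \left(5 \cdot 5 + 5 \cdot 4\right)}{2} = \frac{3 \cdot 6 F^{2} \left(25 + 20\right)}{2} = \frac{3 \cdot 6 F^{2} \cdot 45}{2} = \frac{3 \cdot 270 F^{2}}{2} = 405 F^{2}$)
$l{\left(k \right)} - O{\left(G{\left(1,\frac{1}{-10} \right)} \right)} = 405 \cdot 96^{2} - 1 = 405 \cdot 9216 - 1 = 3732480 - 1 = 3732479$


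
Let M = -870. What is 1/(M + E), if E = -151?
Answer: -1/1021 ≈ -0.00097943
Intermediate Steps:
1/(M + E) = 1/(-870 - 151) = 1/(-1021) = -1/1021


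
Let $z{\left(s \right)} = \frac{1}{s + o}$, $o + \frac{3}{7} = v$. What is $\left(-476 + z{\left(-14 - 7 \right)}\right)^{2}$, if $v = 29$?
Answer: $\frac{636098841}{2809} \approx 2.2645 \cdot 10^{5}$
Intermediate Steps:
$o = \frac{200}{7}$ ($o = - \frac{3}{7} + 29 = \frac{200}{7} \approx 28.571$)
$z{\left(s \right)} = \frac{1}{\frac{200}{7} + s}$ ($z{\left(s \right)} = \frac{1}{s + \frac{200}{7}} = \frac{1}{\frac{200}{7} + s}$)
$\left(-476 + z{\left(-14 - 7 \right)}\right)^{2} = \left(-476 + \frac{7}{200 + 7 \left(-14 - 7\right)}\right)^{2} = \left(-476 + \frac{7}{200 + 7 \left(-21\right)}\right)^{2} = \left(-476 + \frac{7}{200 - 147}\right)^{2} = \left(-476 + \frac{7}{53}\right)^{2} = \left(- \frac{25221}{53}\right)^{2} = \frac{636098841}{2809}$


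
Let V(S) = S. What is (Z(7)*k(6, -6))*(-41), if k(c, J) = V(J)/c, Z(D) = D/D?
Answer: 41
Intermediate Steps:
Z(D) = 1
k(c, J) = J/c
(Z(7)*k(6, -6))*(-41) = (1*(-6/6))*(-41) = (1*(-6*⅙))*(-41) = (1*(-1))*(-41) = -1*(-41) = 41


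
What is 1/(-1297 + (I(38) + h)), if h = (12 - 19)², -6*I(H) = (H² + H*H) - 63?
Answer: -6/10313 ≈ -0.00058179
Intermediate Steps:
I(H) = 21/2 - H²/3 (I(H) = -((H² + H*H) - 63)/6 = -((H² + H²) - 63)/6 = -(2*H² - 63)/6 = -(-63 + 2*H²)/6 = 21/2 - H²/3)
h = 49 (h = (-7)² = 49)
1/(-1297 + (I(38) + h)) = 1/(-1297 + ((21/2 - ⅓*38²) + 49)) = 1/(-1297 + ((21/2 - ⅓*1444) + 49)) = 1/(-1297 + ((21/2 - 1444/3) + 49)) = 1/(-1297 + (-2825/6 + 49)) = 1/(-1297 - 2531/6) = 1/(-10313/6) = -6/10313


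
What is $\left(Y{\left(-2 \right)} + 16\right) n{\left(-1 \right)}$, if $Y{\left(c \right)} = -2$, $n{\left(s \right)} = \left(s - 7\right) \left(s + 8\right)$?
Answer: $-784$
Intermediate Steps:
$n{\left(s \right)} = \left(-7 + s\right) \left(8 + s\right)$
$\left(Y{\left(-2 \right)} + 16\right) n{\left(-1 \right)} = \left(-2 + 16\right) \left(-56 - 1 + \left(-1\right)^{2}\right) = 14 \left(-56 - 1 + 1\right) = 14 \left(-56\right) = -784$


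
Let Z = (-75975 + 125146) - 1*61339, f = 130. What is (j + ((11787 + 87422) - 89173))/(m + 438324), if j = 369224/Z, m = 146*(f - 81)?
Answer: 15218603/677572038 ≈ 0.022460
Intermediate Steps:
Z = -12168 (Z = 49171 - 61339 = -12168)
m = 7154 (m = 146*(130 - 81) = 146*49 = 7154)
j = -46153/1521 (j = 369224/(-12168) = 369224*(-1/12168) = -46153/1521 ≈ -30.344)
(j + ((11787 + 87422) - 89173))/(m + 438324) = (-46153/1521 + ((11787 + 87422) - 89173))/(7154 + 438324) = (-46153/1521 + (99209 - 89173))/445478 = (-46153/1521 + 10036)*(1/445478) = (15218603/1521)*(1/445478) = 15218603/677572038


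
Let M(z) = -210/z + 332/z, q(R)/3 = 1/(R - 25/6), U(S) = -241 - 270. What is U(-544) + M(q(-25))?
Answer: -15274/9 ≈ -1697.1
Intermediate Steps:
U(S) = -511
q(R) = 3/(-25/6 + R) (q(R) = 3/(R - 25/6) = 3/(-25/6 + R))
M(z) = 122/z
U(-544) + M(q(-25)) = -511 + 122/((18/(-25 + 6*(-25)))) = -511 + 122/((18/(-25 - 150))) = -511 + 122/((18/(-175))) = -511 + 122/((18*(-1/175))) = -511 + 122/(-18/175) = -511 + 122*(-175/18) = -511 - 10675/9 = -15274/9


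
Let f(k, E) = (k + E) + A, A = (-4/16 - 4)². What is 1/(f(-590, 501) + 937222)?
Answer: 16/14994417 ≈ 1.0671e-6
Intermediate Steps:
A = 289/16 (A = (-4*1/16 - 4)² = (-¼ - 4)² = (-17/4)² = 289/16 ≈ 18.063)
f(k, E) = 289/16 + E + k (f(k, E) = (k + E) + 289/16 = (E + k) + 289/16 = 289/16 + E + k)
1/(f(-590, 501) + 937222) = 1/((289/16 + 501 - 590) + 937222) = 1/(-1135/16 + 937222) = 1/(14994417/16) = 16/14994417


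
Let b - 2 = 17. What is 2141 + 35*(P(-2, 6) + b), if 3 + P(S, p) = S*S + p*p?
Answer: 4101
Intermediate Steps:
P(S, p) = -3 + S² + p² (P(S, p) = -3 + (S*S + p*p) = -3 + (S² + p²) = -3 + S² + p²)
b = 19 (b = 2 + 17 = 19)
2141 + 35*(P(-2, 6) + b) = 2141 + 35*((-3 + (-2)² + 6²) + 19) = 2141 + 35*((-3 + 4 + 36) + 19) = 2141 + 35*(37 + 19) = 2141 + 35*56 = 2141 + 1960 = 4101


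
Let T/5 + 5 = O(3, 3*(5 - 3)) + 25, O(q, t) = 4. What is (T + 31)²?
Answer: 22801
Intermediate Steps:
T = 120 (T = -25 + 5*(4 + 25) = -25 + 5*29 = -25 + 145 = 120)
(T + 31)² = (120 + 31)² = 151² = 22801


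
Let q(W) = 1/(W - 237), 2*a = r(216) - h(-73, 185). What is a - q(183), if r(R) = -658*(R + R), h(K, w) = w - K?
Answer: -7681877/54 ≈ -1.4226e+5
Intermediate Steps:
r(R) = -1316*R
a = -142257 (a = (-1316*216 - (185 - 1*(-73)))/2 = (-284256 - (185 + 73))/2 = (-284256 - 1*258)/2 = (-284256 - 258)/2 = (½)*(-284514) = -142257)
q(W) = 1/(-237 + W)
a - q(183) = -142257 - 1/(-237 + 183) = -142257 - 1/(-54) = -142257 - 1*(-1/54) = -142257 + 1/54 = -7681877/54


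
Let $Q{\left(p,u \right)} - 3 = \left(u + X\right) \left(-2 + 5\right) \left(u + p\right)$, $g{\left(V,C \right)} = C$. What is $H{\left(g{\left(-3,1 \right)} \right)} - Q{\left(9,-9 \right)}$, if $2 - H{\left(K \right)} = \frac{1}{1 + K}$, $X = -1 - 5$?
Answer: $- \frac{3}{2} \approx -1.5$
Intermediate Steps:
$X = -6$ ($X = -1 - 5 = -6$)
$H{\left(K \right)} = 2 - \frac{1}{1 + K}$
$Q{\left(p,u \right)} = 3 + \left(-18 + 3 u\right) \left(p + u\right)$ ($Q{\left(p,u \right)} = 3 + \left(u - 6\right) \left(-2 + 5\right) \left(u + p\right) = 3 + \left(-6 + u\right) 3 \left(p + u\right) = 3 + \left(-18 + 3 u\right) \left(p + u\right)$)
$H{\left(g{\left(-3,1 \right)} \right)} - Q{\left(9,-9 \right)} = \frac{1 + 2 \cdot 1}{1 + 1} - \left(3 - 162 - -162 + 3 \left(-9\right)^{2} + 3 \cdot 9 \left(-9\right)\right) = \frac{1 + 2}{2} - \left(3 - 162 + 162 + 3 \cdot 81 - 243\right) = \frac{1}{2} \cdot 3 - \left(3 - 162 + 162 + 243 - 243\right) = \frac{3}{2} - 3 = - \frac{3}{2}$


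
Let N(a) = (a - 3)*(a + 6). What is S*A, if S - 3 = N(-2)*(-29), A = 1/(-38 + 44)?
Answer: 583/6 ≈ 97.167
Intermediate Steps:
N(a) = (-3 + a)*(6 + a)
A = ⅙ (A = 1/6 = ⅙ ≈ 0.16667)
S = 583 (S = 3 + (-18 + (-2)² + 3*(-2))*(-29) = 3 + (-18 + 4 - 6)*(-29) = 3 - 20*(-29) = 3 + 580 = 583)
S*A = 583*(⅙) = 583/6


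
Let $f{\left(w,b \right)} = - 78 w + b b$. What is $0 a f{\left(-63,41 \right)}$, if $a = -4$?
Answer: $0$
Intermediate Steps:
$f{\left(w,b \right)} = b^{2} - 78 w$ ($f{\left(w,b \right)} = - 78 w + b^{2} = b^{2} - 78 w$)
$0 a f{\left(-63,41 \right)} = 0 \left(-4\right) \left(41^{2} - -4914\right) = 0 \left(1681 + 4914\right) = 0 \cdot 6595 = 0$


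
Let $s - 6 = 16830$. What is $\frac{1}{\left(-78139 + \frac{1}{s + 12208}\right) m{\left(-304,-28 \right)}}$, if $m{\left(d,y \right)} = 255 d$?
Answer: $\frac{7261}{43982311448700} \approx 1.6509 \cdot 10^{-10}$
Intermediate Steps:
$s = 16836$ ($s = 6 + 16830 = 16836$)
$\frac{1}{\left(-78139 + \frac{1}{s + 12208}\right) m{\left(-304,-28 \right)}} = \frac{1}{\left(-78139 + \frac{1}{16836 + 12208}\right) 255 \left(-304\right)} = \frac{1}{\left(-78139 + \frac{1}{29044}\right) \left(-77520\right)} = \frac{1}{-78139 + \frac{1}{29044}} \left(- \frac{1}{77520}\right) = \frac{1}{- \frac{2269469115}{29044}} \left(- \frac{1}{77520}\right) = \left(- \frac{29044}{2269469115}\right) \left(- \frac{1}{77520}\right) = \frac{7261}{43982311448700}$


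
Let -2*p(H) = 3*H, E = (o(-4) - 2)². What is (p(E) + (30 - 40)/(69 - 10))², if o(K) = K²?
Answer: 301230736/3481 ≈ 86536.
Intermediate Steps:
E = 196 (E = ((-4)² - 2)² = (16 - 2)² = 14² = 196)
p(H) = -3*H/2
(p(E) + (30 - 40)/(69 - 10))² = (-3/2*196 + (30 - 40)/(69 - 10))² = (-294 - 10/59)² = (-17356/59)² = 301230736/3481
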